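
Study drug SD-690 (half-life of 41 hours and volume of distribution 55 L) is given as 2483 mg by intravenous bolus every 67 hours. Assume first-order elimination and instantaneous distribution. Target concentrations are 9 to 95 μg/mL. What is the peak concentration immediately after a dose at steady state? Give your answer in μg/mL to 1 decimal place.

k = ln2/t½ = ln2/41 ≈ 0.016906 h⁻¹; fraction remaining f = e^(−kτ) = e^(−0.016906×67) ≈ 0.3222.
At steady state, accumulation factor R = 1/(1 − e^(−kτ)) ≈ 1.4754.
Each bolus raises the concentration by D/Vd = 2483/55 ≈ 45.145 μg/mL.
Cmax,ss = C₀/(1 − f) ≈ 45.145/0.6778 ≈ 66.605 μg/mL.
Peak 66.6 μg/mL vs MTC 95 μg/mL: below toxic threshold.

66.6 μg/mL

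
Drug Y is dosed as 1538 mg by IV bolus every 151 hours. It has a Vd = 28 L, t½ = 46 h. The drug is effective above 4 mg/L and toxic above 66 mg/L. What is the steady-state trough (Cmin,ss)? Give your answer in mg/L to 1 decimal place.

τ/t½ = 151/46 ≈ 3.2826, so fraction remaining f = (1/2)^(151/46) ≈ 0.1028.
At steady state, accumulation factor R = 1/(1 − e^(−kτ)) ≈ 1.1146.
Each bolus raises the concentration by D/Vd = 1538/28 ≈ 54.929 mg/L.
Cmax,ss = C₀/(1 − f) ≈ 54.929/0.8972 ≈ 61.223 mg/L.
One interval later, Cmin,ss = Cmax,ss·e^(−kτ) ≈ 61.223 × 0.1028 ≈ 6.294 mg/L.
Trough 6.3 mg/L vs MEC 4 mg/L: adequate.

6.3 mg/L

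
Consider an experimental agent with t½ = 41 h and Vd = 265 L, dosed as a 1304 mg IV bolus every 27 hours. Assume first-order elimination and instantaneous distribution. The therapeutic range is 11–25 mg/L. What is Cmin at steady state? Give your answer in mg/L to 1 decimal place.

8.5 mg/L

Over one 27-h interval, 27/41 ≈ 0.65854 half-lives elapse, leaving f ≈ 0.6335 of each dose.
At steady state, accumulation factor R = 1/(1 − e^(−kτ)) ≈ 2.7285.
Each bolus raises the concentration by D/Vd = 1304/265 ≈ 4.921 mg/L.
Cmax,ss = C₀/(1 − f) ≈ 4.921/0.3665 ≈ 13.427 mg/L.
Steady-state trough Cmin,ss = Cmax,ss·f ≈ 13.427 × 0.6335 ≈ 8.506 mg/L.
Trough 8.5 mg/L vs MEC 11 mg/L: subtherapeutic.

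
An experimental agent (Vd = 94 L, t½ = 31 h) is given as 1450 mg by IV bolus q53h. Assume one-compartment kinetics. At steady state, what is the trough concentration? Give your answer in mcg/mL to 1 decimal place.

6.8 mcg/mL

τ/t½ = 53/31 ≈ 1.7097, so fraction remaining f = (1/2)^(53/31) ≈ 0.3057.
Single-dose peak C₀ = D/Vd = 1450/94 ≈ 15.426 mcg/mL.
Steady-state trough Cmin,ss = C₀·f/(1−f) ≈ 15.426 × 0.3057/0.6943 ≈ 6.792 mcg/mL.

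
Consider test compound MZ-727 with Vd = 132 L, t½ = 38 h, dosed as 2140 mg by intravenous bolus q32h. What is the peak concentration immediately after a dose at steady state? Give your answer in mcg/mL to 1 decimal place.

36.7 mcg/mL

Over one 32-h interval, 32/38 ≈ 0.84211 half-lives elapse, leaving f ≈ 0.5578 of each dose.
Accumulation ratio R = 1/(1 − f) ≈ 1/0.4422 ≈ 2.2614.
Single-dose peak C₀ = D/Vd = 2140/132 ≈ 16.212 mcg/mL.
Steady-state peak Cmax,ss = C₀·R ≈ 16.212 × 2.2614 ≈ 36.662 mcg/mL.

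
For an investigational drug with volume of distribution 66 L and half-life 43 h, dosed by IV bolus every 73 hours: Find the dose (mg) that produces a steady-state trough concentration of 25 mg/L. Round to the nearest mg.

3702 mg

τ/t½ = 73/43 ≈ 1.6977, so f = (1/2)^(73/43) ≈ 0.308283.
Cmin,ss = (D/Vd)·f/(1−f), so D = Cmin,ss·Vd·(1−f)/f.
D = 25 × 66 × (1−f)/f ≈ 25 × 66 × 2.24377 ≈ 3702.22 mg.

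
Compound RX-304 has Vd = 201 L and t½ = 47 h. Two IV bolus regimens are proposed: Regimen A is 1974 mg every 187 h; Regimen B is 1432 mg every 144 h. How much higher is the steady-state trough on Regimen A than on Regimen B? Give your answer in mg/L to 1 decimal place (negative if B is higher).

-0.3 mg/L

Regimen A: f = (1/2)^(187/47) ≈ 0.0634; Cmin,ss = (1974/201)·f/(1−f) ≈ 0.665 mg/L.
Regimen B: f = (1/2)^(144/47) ≈ 0.1196; Cmin,ss = (1432/201)·f/(1−f) ≈ 0.968 mg/L.
Difference ≈ 0.665 − 0.968 ≈ -0.303 mg/L.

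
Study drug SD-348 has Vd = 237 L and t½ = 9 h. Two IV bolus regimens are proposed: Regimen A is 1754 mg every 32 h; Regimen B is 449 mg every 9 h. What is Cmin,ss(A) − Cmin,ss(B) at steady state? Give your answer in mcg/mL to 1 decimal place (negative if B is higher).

Regimen A: f = (1/2)^(32/9) ≈ 0.0850; Cmin,ss = (1754/237)·f/(1−f) ≈ 0.688 mcg/mL.
Regimen B: f = (1/2)^(9/9) ≈ 0.5000; Cmin,ss = (449/237)·f/(1−f) ≈ 1.895 mcg/mL.
Difference ≈ 0.688 − 1.895 ≈ -1.207 mcg/mL.

-1.2 mcg/mL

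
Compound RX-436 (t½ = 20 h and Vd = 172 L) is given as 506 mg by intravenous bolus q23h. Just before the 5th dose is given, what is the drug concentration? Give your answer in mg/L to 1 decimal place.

f = (1/2)^(τ/t½) = (1/2)^(23/20) ≈ 0.4506.
C₀ = D/Vd = 506/172 ≈ 2.942 mg/L.
Before the 5th dose, 4 doses have been given. Superposition: Cmin = C₀·(f + f² + … + f^4).
≈ 2.942 × (0.4506 + 0.2030 + 0.0915 + 0.0412) ≈ 2.942 × 0.7863 ≈ 2.313 mg/L.

2.3 mg/L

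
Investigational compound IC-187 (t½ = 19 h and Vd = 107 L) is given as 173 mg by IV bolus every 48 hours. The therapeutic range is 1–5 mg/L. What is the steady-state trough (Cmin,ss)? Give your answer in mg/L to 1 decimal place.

Over one 48-h interval, 48/19 ≈ 2.5263 half-lives elapse, leaving f ≈ 0.1736 of each dose.
At steady state, accumulation factor R = 1/(1 − e^(−kτ)) ≈ 1.2101.
Each bolus raises the concentration by D/Vd = 173/107 ≈ 1.617 mg/L.
Cmax,ss = C₀/(1 − f) ≈ 1.617/0.8264 ≈ 1.957 mg/L.
Steady-state trough Cmin,ss = Cmax,ss·f ≈ 1.957 × 0.1736 ≈ 0.340 mg/L.
Trough 0.3 mg/L vs MEC 1 mg/L: subtherapeutic.

0.3 mg/L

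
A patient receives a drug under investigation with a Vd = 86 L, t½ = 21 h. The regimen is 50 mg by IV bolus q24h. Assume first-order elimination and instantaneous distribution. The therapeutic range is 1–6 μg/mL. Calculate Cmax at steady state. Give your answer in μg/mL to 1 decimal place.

k = ln2/t½ = ln2/21 ≈ 0.033007 h⁻¹; fraction remaining f = e^(−kτ) = e^(−0.033007×24) ≈ 0.4529.
Accumulation ratio R = 1/(1 − f) ≈ 1/0.5471 ≈ 1.8278.
Single-dose peak C₀ = D/Vd = 50/86 ≈ 0.581 μg/mL.
Steady-state peak Cmax,ss = C₀·R ≈ 0.581 × 1.8278 ≈ 1.062 μg/mL.
Peak 1.1 μg/mL vs MTC 6 μg/mL: below toxic threshold.

1.1 μg/mL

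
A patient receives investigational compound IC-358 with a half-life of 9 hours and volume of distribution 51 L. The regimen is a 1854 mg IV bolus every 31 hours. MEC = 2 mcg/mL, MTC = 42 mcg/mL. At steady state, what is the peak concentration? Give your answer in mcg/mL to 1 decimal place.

τ/t½ = 31/9 ≈ 3.4444, so fraction remaining f = (1/2)^(31/9) ≈ 0.0919.
At steady state, accumulation factor R = 1/(1 − e^(−kτ)) ≈ 1.1012.
Each bolus raises the concentration by D/Vd = 1854/51 ≈ 36.353 mcg/mL.
Steady-state peak Cmax,ss = C₀·R ≈ 36.353 × 1.1012 ≈ 40.032 mcg/mL.
Peak 40.0 mcg/mL vs MTC 42 mcg/mL: below toxic threshold.

40.0 mcg/mL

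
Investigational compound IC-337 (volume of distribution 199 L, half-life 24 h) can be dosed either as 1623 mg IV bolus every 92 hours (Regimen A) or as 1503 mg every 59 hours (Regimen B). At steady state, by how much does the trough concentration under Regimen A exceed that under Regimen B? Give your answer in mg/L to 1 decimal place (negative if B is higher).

-1.1 mg/L

Regimen A: f = (1/2)^(92/24) ≈ 0.0702; Cmin,ss = (1623/199)·f/(1−f) ≈ 0.616 mg/L.
Regimen B: f = (1/2)^(59/24) ≈ 0.1820; Cmin,ss = (1503/199)·f/(1−f) ≈ 1.680 mg/L.
Difference ≈ 0.616 − 1.680 ≈ -1.064 mg/L.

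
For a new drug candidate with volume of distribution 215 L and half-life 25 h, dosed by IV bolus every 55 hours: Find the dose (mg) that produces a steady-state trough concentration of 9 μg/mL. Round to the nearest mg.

6956 mg

τ/t½ = 55/25 ≈ 2.2, so f = (1/2)^(55/25) ≈ 0.217638.
Cmin,ss = (D/Vd)·f/(1−f), so D = Cmin,ss·Vd·(1−f)/f.
D = 9 × 215 × (1−f)/f ≈ 9 × 215 × 3.59479 ≈ 6955.92 mg.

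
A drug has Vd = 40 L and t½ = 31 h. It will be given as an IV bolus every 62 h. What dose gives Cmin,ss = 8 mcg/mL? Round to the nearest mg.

τ/t½ = 62/31 ≈ 2, so f = (1/2)^(62/31) ≈ 0.250000.
Cmin,ss = (D/Vd)·f/(1−f), so D = Cmin,ss·Vd·(1−f)/f.
D = 8 × 40 × (1−f)/f ≈ 8 × 40 × 3.00000 ≈ 960.00 mg.

960 mg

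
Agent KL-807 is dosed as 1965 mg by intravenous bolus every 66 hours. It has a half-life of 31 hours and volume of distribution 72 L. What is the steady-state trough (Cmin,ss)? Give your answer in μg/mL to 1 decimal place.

τ/t½ = 66/31 ≈ 2.129, so fraction remaining f = (1/2)^(66/31) ≈ 0.2286.
Each bolus raises the concentration by D/Vd = 1965/72 ≈ 27.292 μg/mL.
Steady-state trough Cmin,ss = C₀·f/(1−f) ≈ 27.292 × 0.2286/0.7714 ≈ 8.088 μg/mL.

8.1 μg/mL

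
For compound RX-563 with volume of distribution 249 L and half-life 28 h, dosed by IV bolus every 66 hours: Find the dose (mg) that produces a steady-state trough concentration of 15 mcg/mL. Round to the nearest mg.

τ/t½ = 66/28 ≈ 2.3571, so f = (1/2)^(66/28) ≈ 0.195177.
Cmin,ss = (D/Vd)·f/(1−f), so D = Cmin,ss·Vd·(1−f)/f.
D = 15 × 249 × (1−f)/f ≈ 15 × 249 × 4.12355 ≈ 15401.46 mg.

15401 mg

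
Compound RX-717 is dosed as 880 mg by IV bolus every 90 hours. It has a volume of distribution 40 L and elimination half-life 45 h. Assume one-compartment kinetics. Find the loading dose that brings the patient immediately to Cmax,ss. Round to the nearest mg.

f = (1/2)^(90/45) ≈ 0.250000; accumulation ratio R = 1/(1−f) ≈ 1.33333.
Loading dose to hit Cmax,ss on first dose: D_load = D_maint·R ≈ 880 × 1.33333 ≈ 1173.33 mg.

1173 mg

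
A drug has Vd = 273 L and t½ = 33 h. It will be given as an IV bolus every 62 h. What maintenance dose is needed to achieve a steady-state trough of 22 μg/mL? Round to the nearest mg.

16082 mg

τ/t½ = 62/33 ≈ 1.8788, so f = (1/2)^(62/33) ≈ 0.271912.
Cmin,ss = (D/Vd)·f/(1−f), so D = Cmin,ss·Vd·(1−f)/f.
D = 22 × 273 × (1−f)/f ≈ 22 × 273 × 2.67766 ≈ 16082.03 mg.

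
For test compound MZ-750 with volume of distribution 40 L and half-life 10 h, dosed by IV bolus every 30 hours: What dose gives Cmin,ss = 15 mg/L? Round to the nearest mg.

4200 mg

τ/t½ = 30/10 ≈ 3, so f = (1/2)^(30/10) ≈ 0.125000.
Cmin,ss = (D/Vd)·f/(1−f), so D = Cmin,ss·Vd·(1−f)/f.
D = 15 × 40 × (1−f)/f ≈ 15 × 40 × 7.00000 ≈ 4200.00 mg.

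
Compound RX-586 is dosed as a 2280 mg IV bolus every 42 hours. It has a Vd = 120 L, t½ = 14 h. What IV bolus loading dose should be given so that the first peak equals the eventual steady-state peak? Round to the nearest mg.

f = (1/2)^(42/14) ≈ 0.125000; accumulation ratio R = 1/(1−f) ≈ 1.14286.
Loading dose to hit Cmax,ss on first dose: D_load = D_maint·R ≈ 2280 × 1.14286 ≈ 2605.72 mg.

2606 mg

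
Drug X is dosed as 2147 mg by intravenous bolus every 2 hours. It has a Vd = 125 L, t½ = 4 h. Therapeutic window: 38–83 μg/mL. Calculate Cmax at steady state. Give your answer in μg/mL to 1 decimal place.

58.6 μg/mL

k = ln2/t½ = ln2/4 ≈ 0.173287 h⁻¹; fraction remaining f = e^(−kτ) = e^(−0.173287×2) ≈ 0.7071.
At steady state, accumulation factor R = 1/(1 − e^(−kτ)) ≈ 3.4141.
Single-dose peak C₀ = D/Vd = 2147/125 ≈ 17.176 μg/mL.
Steady-state peak Cmax,ss = C₀·R ≈ 17.176 × 3.4141 ≈ 58.641 μg/mL.
Peak 58.6 μg/mL vs MTC 83 μg/mL: below toxic threshold.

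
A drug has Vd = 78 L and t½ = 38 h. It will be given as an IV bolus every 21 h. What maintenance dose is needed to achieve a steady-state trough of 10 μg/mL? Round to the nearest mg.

364 mg

τ/t½ = 21/38 ≈ 0.55263, so f = (1/2)^(21/38) ≈ 0.681775.
Cmin,ss = (D/Vd)·f/(1−f), so D = Cmin,ss·Vd·(1−f)/f.
D = 10 × 78 × (1−f)/f ≈ 10 × 78 × 0.46676 ≈ 364.07 mg.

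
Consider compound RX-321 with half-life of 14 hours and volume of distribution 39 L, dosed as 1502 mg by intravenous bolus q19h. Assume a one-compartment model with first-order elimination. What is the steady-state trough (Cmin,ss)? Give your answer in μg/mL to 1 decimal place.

Over one 19-h interval, 19/14 ≈ 1.3571 half-lives elapse, leaving f ≈ 0.3904 of each dose.
Each bolus raises the concentration by D/Vd = 1502/39 ≈ 38.513 μg/mL.
Steady-state trough Cmin,ss = C₀·f/(1−f) ≈ 38.513 × 0.3904/0.6096 ≈ 24.664 μg/mL.

24.7 μg/mL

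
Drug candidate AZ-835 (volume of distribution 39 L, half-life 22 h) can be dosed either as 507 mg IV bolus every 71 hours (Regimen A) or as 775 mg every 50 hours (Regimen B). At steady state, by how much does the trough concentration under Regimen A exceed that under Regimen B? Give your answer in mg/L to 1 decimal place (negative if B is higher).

Regimen A: f = (1/2)^(71/22) ≈ 0.1068; Cmin,ss = (507/39)·f/(1−f) ≈ 1.554 mg/L.
Regimen B: f = (1/2)^(50/22) ≈ 0.2069; Cmin,ss = (775/39)·f/(1−f) ≈ 5.184 mg/L.
Difference ≈ 1.554 − 5.184 ≈ -3.630 mg/L.

-3.6 mg/L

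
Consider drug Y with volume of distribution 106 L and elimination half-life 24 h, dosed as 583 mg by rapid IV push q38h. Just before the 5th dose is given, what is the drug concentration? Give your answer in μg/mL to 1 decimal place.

f = (1/2)^(τ/t½) = (1/2)^(38/24) ≈ 0.3337.
C₀ = D/Vd = 583/106 ≈ 5.500 μg/mL.
Before the 5th dose, 4 doses have been given. Superposition: Cmin = C₀·(f + f² + … + f^4).
≈ 5.500 × (0.3337 + 0.1114 + 0.0372 + 0.0124) ≈ 5.500 × 0.4947 ≈ 2.721 μg/mL.

2.7 μg/mL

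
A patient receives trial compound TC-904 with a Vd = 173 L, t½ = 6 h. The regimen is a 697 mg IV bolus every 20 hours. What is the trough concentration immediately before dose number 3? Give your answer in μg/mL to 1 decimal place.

f = (1/2)^(τ/t½) = (1/2)^(20/6) ≈ 0.0992.
C₀ = D/Vd = 697/173 ≈ 4.029 μg/mL.
Before the 3rd dose, 2 doses have been given. Superposition: Cmin = C₀·(f + f²).
≈ 4.029 × (0.0992 + 0.0098) ≈ 4.029 × 0.1090 ≈ 0.439 μg/mL.

0.4 μg/mL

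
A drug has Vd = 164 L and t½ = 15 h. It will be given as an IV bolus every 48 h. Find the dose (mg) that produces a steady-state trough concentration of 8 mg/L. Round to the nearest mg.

10745 mg

τ/t½ = 48/15 ≈ 3.2, so f = (1/2)^(48/15) ≈ 0.108819.
Cmin,ss = (D/Vd)·f/(1−f), so D = Cmin,ss·Vd·(1−f)/f.
D = 8 × 164 × (1−f)/f ≈ 8 × 164 × 8.18957 ≈ 10744.72 mg.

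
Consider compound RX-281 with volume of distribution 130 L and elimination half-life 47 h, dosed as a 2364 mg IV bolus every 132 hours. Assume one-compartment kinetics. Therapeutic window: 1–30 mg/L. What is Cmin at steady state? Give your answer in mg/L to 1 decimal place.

τ/t½ = 132/47 ≈ 2.8085, so fraction remaining f = (1/2)^(132/47) ≈ 0.1427.
Accumulation ratio R = 1/(1 − f) ≈ 1/0.8573 ≈ 1.1665.
Single-dose peak C₀ = D/Vd = 2364/130 ≈ 18.185 mg/L.
Steady-state peak Cmax,ss = C₀·R ≈ 18.185 × 1.1665 ≈ 21.213 mg/L.
One interval later, Cmin,ss = Cmax,ss·e^(−kτ) ≈ 21.213 × 0.1427 ≈ 3.027 mg/L.
Trough 3.0 mg/L vs MEC 1 mg/L: adequate.

3.0 mg/L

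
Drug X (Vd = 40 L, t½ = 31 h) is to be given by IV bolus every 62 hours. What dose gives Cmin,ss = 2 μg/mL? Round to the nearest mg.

τ/t½ = 62/31 ≈ 2, so f = (1/2)^(62/31) ≈ 0.250000.
Cmin,ss = (D/Vd)·f/(1−f), so D = Cmin,ss·Vd·(1−f)/f.
D = 2 × 40 × (1−f)/f ≈ 2 × 40 × 3.00000 ≈ 240.00 mg.

240 mg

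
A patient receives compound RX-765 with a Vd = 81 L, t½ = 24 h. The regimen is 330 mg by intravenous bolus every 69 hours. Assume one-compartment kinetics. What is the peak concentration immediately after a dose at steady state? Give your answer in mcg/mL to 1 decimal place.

4.7 mcg/mL

Over one 69-h interval, 69/24 ≈ 2.875 half-lives elapse, leaving f ≈ 0.1363 of each dose.
Accumulation ratio R = 1/(1 − f) ≈ 1/0.8637 ≈ 1.1578.
Single-dose peak C₀ = D/Vd = 330/81 ≈ 4.074 mcg/mL.
Cmax,ss = C₀/(1 − f) ≈ 4.074/0.8637 ≈ 4.717 mcg/mL.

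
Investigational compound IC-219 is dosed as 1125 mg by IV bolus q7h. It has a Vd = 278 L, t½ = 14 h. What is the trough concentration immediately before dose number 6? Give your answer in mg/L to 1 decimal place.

8.0 mg/L

f = (1/2)^(τ/t½) = (1/2)^(7/14) ≈ 0.7071.
C₀ = D/Vd = 1125/278 ≈ 4.047 mg/L.
Before the 6th dose, 5 doses have been given. Superposition: Cmin = C₀·(f + f² + … + f^5).
≈ 4.047 × (0.7071 + 0.5000 + 0.3535 + 0.2500 + 0.1768) ≈ 4.047 × 1.9874 ≈ 8.043 mg/L.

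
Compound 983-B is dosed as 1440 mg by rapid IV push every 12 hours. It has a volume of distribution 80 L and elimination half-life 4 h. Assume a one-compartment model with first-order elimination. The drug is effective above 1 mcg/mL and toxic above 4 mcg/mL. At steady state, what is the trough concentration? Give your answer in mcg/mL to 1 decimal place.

τ = 12 h = 3 half-lives, so f = (1/2)^3 = 0.125.
Accumulation ratio R = 1/(1 − f) = 1/0.875 = 8/7.
Single-dose peak C₀ = D/Vd = 1440/80 = 18 mcg/mL.
Steady-state peak Cmax,ss = C₀·R = 18 × 8/7 ≈ 20.571 mcg/mL.
Steady-state trough Cmin,ss = Cmax,ss·f ≈ 20.571 × 0.125 ≈ 2.571 mcg/mL.
Trough 2.6 mcg/mL vs MEC 1 mcg/mL: adequate.

2.6 mcg/mL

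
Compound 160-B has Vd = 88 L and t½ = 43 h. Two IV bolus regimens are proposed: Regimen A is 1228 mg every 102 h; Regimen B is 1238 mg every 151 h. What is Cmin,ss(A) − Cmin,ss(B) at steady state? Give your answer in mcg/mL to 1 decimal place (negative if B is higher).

2.0 mcg/mL

Regimen A: f = (1/2)^(102/43) ≈ 0.1932; Cmin,ss = (1228/88)·f/(1−f) ≈ 3.342 mcg/mL.
Regimen B: f = (1/2)^(151/43) ≈ 0.0877; Cmin,ss = (1238/88)·f/(1−f) ≈ 1.352 mcg/mL.
Difference ≈ 3.342 − 1.352 ≈ 1.990 mcg/mL.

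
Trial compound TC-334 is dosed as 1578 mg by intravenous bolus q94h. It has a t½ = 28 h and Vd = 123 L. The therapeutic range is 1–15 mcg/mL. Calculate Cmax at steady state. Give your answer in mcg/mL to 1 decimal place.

14.2 mcg/mL

Over one 94-h interval, 94/28 ≈ 3.3571 half-lives elapse, leaving f ≈ 0.0976 of each dose.
Accumulation ratio R = 1/(1 − f) ≈ 1/0.9024 ≈ 1.1082.
Each bolus raises the concentration by D/Vd = 1578/123 ≈ 12.829 mcg/mL.
Steady-state peak Cmax,ss = C₀·R ≈ 12.829 × 1.1082 ≈ 14.217 mcg/mL.
Peak 14.2 mcg/mL vs MTC 15 mcg/mL: below toxic threshold.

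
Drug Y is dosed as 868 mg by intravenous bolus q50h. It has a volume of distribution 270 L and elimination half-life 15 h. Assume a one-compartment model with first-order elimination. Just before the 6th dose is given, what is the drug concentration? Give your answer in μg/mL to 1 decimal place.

f = (1/2)^(τ/t½) = (1/2)^(50/15) ≈ 0.0992.
C₀ = D/Vd = 868/270 ≈ 3.215 μg/mL.
Before the 6th dose, 5 doses have been given. Superposition: Cmin = C₀·(f + f² + … + f^5).
≈ 3.215 × (0.0992 + 0.0098 + 0.0010 + 0.0001 + 0.0000) ≈ 3.215 × 0.1101 ≈ 0.354 μg/mL.

0.4 μg/mL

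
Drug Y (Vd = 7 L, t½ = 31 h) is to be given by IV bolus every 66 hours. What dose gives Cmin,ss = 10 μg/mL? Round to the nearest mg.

236 mg

τ/t½ = 66/31 ≈ 2.129, so f = (1/2)^(66/31) ≈ 0.228611.
Cmin,ss = (D/Vd)·f/(1−f), so D = Cmin,ss·Vd·(1−f)/f.
D = 10 × 7 × (1−f)/f ≈ 10 × 7 × 3.37424 ≈ 236.20 mg.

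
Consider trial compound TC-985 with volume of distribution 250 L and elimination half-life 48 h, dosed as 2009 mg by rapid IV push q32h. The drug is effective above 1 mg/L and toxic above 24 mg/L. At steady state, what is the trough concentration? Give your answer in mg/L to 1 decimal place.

13.7 mg/L

Over one 32-h interval, 32/48 ≈ 0.66667 half-lives elapse, leaving f ≈ 0.6300 of each dose.
Each bolus raises the concentration by D/Vd = 2009/250 ≈ 8.036 mg/L.
Steady-state trough Cmin,ss = C₀·f/(1−f) ≈ 8.036 × 0.6300/0.3700 ≈ 13.683 mg/L.
Trough 13.7 mg/L vs MEC 1 mg/L: adequate.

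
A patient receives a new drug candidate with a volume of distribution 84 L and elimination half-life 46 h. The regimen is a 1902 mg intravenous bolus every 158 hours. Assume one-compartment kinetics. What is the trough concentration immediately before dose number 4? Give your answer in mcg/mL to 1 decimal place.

f = (1/2)^(τ/t½) = (1/2)^(158/46) ≈ 0.0925.
C₀ = D/Vd = 1902/84 ≈ 22.643 mcg/mL.
Before the 4th dose, 3 doses have been given. Superposition: Cmin = C₀·(f + f² + … + f^3).
≈ 22.643 × (0.0925 + 0.0086 + 0.0008) ≈ 22.643 × 0.1019 ≈ 2.307 mcg/mL.

2.3 mcg/mL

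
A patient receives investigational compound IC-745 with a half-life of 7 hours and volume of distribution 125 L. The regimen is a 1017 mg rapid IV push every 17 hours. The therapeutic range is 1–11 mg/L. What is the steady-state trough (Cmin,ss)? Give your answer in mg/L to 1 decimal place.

1.9 mg/L

k = ln2/t½ = ln2/7 ≈ 0.099021 h⁻¹; fraction remaining f = e^(−kτ) = e^(−0.099021×17) ≈ 0.1857.
Each bolus raises the concentration by D/Vd = 1017/125 ≈ 8.136 mg/L.
Steady-state trough Cmin,ss = C₀·f/(1−f) ≈ 8.136 × 0.1857/0.8143 ≈ 1.855 mg/L.
Trough 1.9 mg/L vs MEC 1 mg/L: adequate.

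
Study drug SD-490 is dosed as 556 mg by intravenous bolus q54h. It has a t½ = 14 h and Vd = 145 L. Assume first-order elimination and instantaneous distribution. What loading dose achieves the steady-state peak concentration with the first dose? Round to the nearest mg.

597 mg

f = (1/2)^(54/14) ≈ 0.069006; accumulation ratio R = 1/(1−f) ≈ 1.07412.
Loading dose to hit Cmax,ss on first dose: D_load = D_maint·R ≈ 556 × 1.07412 ≈ 597.21 mg.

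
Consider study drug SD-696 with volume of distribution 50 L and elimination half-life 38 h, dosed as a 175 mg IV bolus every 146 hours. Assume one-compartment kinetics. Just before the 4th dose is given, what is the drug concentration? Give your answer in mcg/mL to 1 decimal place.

0.3 mcg/mL

f = (1/2)^(τ/t½) = (1/2)^(146/38) ≈ 0.0697.
C₀ = D/Vd = 175/50 ≈ 3.500 mcg/mL.
Before the 4th dose, 3 doses have been given. Superposition: Cmin = C₀·(f + f² + … + f^3).
≈ 3.500 × (0.0697 + 0.0049 + 0.0003) ≈ 3.500 × 0.0749 ≈ 0.262 mcg/mL.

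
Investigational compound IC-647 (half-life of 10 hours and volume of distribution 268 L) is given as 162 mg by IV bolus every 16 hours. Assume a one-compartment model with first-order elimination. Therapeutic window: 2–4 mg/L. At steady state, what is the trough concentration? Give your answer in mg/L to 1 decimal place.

0.3 mg/L

τ/t½ = 16/10 ≈ 1.6, so fraction remaining f = (1/2)^(16/10) ≈ 0.3299.
Each bolus raises the concentration by D/Vd = 162/268 ≈ 0.604 mg/L.
Steady-state trough Cmin,ss = C₀·f/(1−f) ≈ 0.604 × 0.3299/0.6701 ≈ 0.297 mg/L.
Trough 0.3 mg/L vs MEC 2 mg/L: subtherapeutic.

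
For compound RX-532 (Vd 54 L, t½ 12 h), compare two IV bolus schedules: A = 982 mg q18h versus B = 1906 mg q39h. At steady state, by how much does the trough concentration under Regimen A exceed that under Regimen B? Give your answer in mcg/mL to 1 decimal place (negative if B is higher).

5.8 mcg/mL

Regimen A: f = (1/2)^(18/12) ≈ 0.3536; Cmin,ss = (982/54)·f/(1−f) ≈ 9.948 mcg/mL.
Regimen B: f = (1/2)^(39/12) ≈ 0.1051; Cmin,ss = (1906/54)·f/(1−f) ≈ 4.145 mcg/mL.
Difference ≈ 9.948 − 4.145 ≈ 5.803 mcg/mL.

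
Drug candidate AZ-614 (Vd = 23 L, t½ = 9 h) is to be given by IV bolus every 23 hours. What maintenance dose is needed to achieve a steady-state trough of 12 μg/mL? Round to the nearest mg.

τ/t½ = 23/9 ≈ 2.5556, so f = (1/2)^(23/9) ≈ 0.170099.
Cmin,ss = (D/Vd)·f/(1−f), so D = Cmin,ss·Vd·(1−f)/f.
D = 12 × 23 × (1−f)/f ≈ 12 × 23 × 4.87893 ≈ 1346.58 mg.

1347 mg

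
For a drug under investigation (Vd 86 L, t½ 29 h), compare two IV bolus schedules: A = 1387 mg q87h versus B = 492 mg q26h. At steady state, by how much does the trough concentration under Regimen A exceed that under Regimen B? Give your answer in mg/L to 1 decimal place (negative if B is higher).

Regimen A: f = (1/2)^(87/29) ≈ 0.1250; Cmin,ss = (1387/86)·f/(1−f) ≈ 2.304 mg/L.
Regimen B: f = (1/2)^(26/29) ≈ 0.5372; Cmin,ss = (492/86)·f/(1−f) ≈ 6.641 mg/L.
Difference ≈ 2.304 − 6.641 ≈ -4.337 mg/L.

-4.3 mg/L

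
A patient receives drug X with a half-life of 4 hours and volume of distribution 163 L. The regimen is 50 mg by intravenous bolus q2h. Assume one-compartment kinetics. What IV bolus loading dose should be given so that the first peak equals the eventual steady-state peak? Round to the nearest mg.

f = (1/2)^(2/4) ≈ 0.707107; accumulation ratio R = 1/(1−f) ≈ 3.41422.
Loading dose to hit Cmax,ss on first dose: D_load = D_maint·R ≈ 50 × 3.41422 ≈ 170.71 mg.

171 mg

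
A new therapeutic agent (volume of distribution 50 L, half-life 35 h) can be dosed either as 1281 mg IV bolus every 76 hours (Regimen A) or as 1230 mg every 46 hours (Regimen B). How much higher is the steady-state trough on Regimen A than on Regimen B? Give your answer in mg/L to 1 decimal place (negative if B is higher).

-9.2 mg/L

Regimen A: f = (1/2)^(76/35) ≈ 0.2220; Cmin,ss = (1281/50)·f/(1−f) ≈ 7.311 mg/L.
Regimen B: f = (1/2)^(46/35) ≈ 0.4021; Cmin,ss = (1230/50)·f/(1−f) ≈ 16.544 mg/L.
Difference ≈ 7.311 − 16.544 ≈ -9.233 mg/L.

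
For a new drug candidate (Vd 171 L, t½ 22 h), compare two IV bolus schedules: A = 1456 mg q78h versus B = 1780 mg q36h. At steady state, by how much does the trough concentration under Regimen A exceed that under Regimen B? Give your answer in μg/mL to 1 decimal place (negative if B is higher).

Regimen A: f = (1/2)^(78/22) ≈ 0.0856; Cmin,ss = (1456/171)·f/(1−f) ≈ 0.797 μg/mL.
Regimen B: f = (1/2)^(36/22) ≈ 0.3217; Cmin,ss = (1780/171)·f/(1−f) ≈ 4.937 μg/mL.
Difference ≈ 0.797 − 4.937 ≈ -4.140 μg/mL.

-4.1 μg/mL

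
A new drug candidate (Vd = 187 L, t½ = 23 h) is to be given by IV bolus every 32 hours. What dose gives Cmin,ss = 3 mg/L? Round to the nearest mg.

τ/t½ = 32/23 ≈ 1.3913, so f = (1/2)^(32/23) ≈ 0.381220.
Cmin,ss = (D/Vd)·f/(1−f), so D = Cmin,ss·Vd·(1−f)/f.
D = 3 × 187 × (1−f)/f ≈ 3 × 187 × 1.62316 ≈ 910.59 mg.

911 mg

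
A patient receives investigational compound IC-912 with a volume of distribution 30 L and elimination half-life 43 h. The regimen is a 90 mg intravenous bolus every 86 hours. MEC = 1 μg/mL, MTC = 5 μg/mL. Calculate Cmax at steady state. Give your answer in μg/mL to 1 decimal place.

4.0 μg/mL

The dosing interval is 2 half-lives, so f = 2^(−2) = 0.25.
Accumulation ratio R = 1/(1 − f) = 1/0.75 = 4/3.
Single-dose peak C₀ = D/Vd = 90/30 = 3 μg/mL.
Steady-state peak Cmax,ss = C₀·R = 3 × 4/3 ≈ 4.000 μg/mL.
Peak 4.0 μg/mL vs MTC 5 μg/mL: below toxic threshold.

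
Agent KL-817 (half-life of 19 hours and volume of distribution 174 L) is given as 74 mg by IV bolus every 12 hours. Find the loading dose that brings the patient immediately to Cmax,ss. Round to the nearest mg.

f = (1/2)^(12/19) ≈ 0.645470; accumulation ratio R = 1/(1−f) ≈ 2.82064.
Loading dose to hit Cmax,ss on first dose: D_load = D_maint·R ≈ 74 × 2.82064 ≈ 208.73 mg.

209 mg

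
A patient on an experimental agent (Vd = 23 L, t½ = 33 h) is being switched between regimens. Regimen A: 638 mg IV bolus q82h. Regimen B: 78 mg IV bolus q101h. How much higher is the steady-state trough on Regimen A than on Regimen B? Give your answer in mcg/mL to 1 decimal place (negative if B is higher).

Regimen A: f = (1/2)^(82/33) ≈ 0.1786; Cmin,ss = (638/23)·f/(1−f) ≈ 6.031 mcg/mL.
Regimen B: f = (1/2)^(101/33) ≈ 0.1199; Cmin,ss = (78/23)·f/(1−f) ≈ 0.462 mcg/mL.
Difference ≈ 6.031 − 0.462 ≈ 5.569 mcg/mL.

5.6 mcg/mL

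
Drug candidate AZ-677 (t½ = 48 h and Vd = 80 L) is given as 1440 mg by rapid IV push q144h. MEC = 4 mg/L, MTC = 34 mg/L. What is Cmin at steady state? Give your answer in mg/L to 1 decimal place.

2.6 mg/L

The dosing interval is 3 half-lives, so f = 2^(−3) = 0.125.
Accumulation ratio R = 1/(1 − f) = 1/0.875 = 8/7.
Single-dose peak C₀ = D/Vd = 1440/80 = 18 mg/L.
Steady-state peak Cmax,ss = C₀·R = 18 × 8/7 ≈ 20.571 mg/L.
Steady-state trough Cmin,ss = Cmax,ss·f ≈ 20.571 × 0.125 ≈ 2.571 mg/L.
Trough 2.6 mg/L vs MEC 4 mg/L: subtherapeutic.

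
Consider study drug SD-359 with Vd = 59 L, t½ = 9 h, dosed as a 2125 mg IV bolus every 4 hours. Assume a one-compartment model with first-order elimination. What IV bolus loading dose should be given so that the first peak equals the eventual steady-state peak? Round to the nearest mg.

8015 mg

f = (1/2)^(4/9) ≈ 0.734867; accumulation ratio R = 1/(1−f) ≈ 3.77169.
Loading dose to hit Cmax,ss on first dose: D_load = D_maint·R ≈ 2125 × 3.77169 ≈ 8014.84 mg.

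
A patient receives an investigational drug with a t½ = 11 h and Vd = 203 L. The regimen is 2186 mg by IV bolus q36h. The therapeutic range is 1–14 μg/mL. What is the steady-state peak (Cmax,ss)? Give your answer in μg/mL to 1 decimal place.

12.0 μg/mL

τ/t½ = 36/11 ≈ 3.2727, so fraction remaining f = (1/2)^(36/11) ≈ 0.1035.
At steady state, accumulation factor R = 1/(1 − e^(−kτ)) ≈ 1.1154.
Single-dose peak C₀ = D/Vd = 2186/203 ≈ 10.768 μg/mL.
Steady-state peak Cmax,ss = C₀·R ≈ 10.768 × 1.1154 ≈ 12.011 μg/mL.
Peak 12.0 μg/mL vs MTC 14 μg/mL: below toxic threshold.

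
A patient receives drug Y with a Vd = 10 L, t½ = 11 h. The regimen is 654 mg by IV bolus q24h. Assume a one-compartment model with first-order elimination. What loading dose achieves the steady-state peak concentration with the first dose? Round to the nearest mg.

f = (1/2)^(24/11) ≈ 0.220398; accumulation ratio R = 1/(1−f) ≈ 1.28271.
Loading dose to hit Cmax,ss on first dose: D_load = D_maint·R ≈ 654 × 1.28271 ≈ 838.89 mg.

839 mg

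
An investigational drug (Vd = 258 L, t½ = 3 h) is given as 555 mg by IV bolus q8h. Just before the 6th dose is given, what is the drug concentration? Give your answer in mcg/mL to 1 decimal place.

f = (1/2)^(τ/t½) = (1/2)^(8/3) ≈ 0.1575.
C₀ = D/Vd = 555/258 ≈ 2.151 mcg/mL.
Before the 6th dose, 5 doses have been given. Superposition: Cmin = C₀·(f + f² + … + f^5).
≈ 2.151 × (0.1575 + 0.0248 + 0.0039 + 0.0006 + 0.0001) ≈ 2.151 × 0.1869 ≈ 0.402 mcg/mL.

0.4 mcg/mL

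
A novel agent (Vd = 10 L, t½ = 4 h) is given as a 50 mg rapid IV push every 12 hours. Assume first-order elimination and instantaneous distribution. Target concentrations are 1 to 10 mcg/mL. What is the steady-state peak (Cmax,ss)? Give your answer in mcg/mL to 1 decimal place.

τ = 12 h = 3 half-lives, so f = (1/2)^3 = 0.125.
Accumulation ratio R = 1/(1 − f) = 1/0.875 = 8/7.
Single-dose peak C₀ = D/Vd = 50/10 = 5 mcg/mL.
Steady-state peak Cmax,ss = C₀·R = 5 × 8/7 ≈ 5.714 mcg/mL.
Peak 5.7 mcg/mL vs MTC 10 mcg/mL: below toxic threshold.

5.7 mcg/mL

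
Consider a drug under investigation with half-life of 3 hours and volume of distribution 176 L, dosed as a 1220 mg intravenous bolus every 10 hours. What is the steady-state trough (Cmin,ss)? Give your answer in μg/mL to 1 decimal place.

Over one 10-h interval, 10/3 ≈ 3.3333 half-lives elapse, leaving f ≈ 0.0992 of each dose.
Single-dose peak C₀ = D/Vd = 1220/176 ≈ 6.932 μg/mL.
Steady-state trough Cmin,ss = C₀·f/(1−f) ≈ 6.932 × 0.0992/0.9008 ≈ 0.763 μg/mL.

0.8 μg/mL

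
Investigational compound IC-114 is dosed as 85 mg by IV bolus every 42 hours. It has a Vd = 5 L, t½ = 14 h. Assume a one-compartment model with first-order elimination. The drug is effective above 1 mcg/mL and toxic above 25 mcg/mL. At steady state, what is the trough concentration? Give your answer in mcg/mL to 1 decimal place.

The dosing interval is 3 half-lives, so f = 2^(−3) = 0.125.
At steady state, R = 1/(1 − 0.125) = 8/7.
Single-dose peak C₀ = D/Vd = 85/5 = 17 mcg/mL.
Steady-state peak Cmax,ss = C₀·R = 17 × 8/7 ≈ 19.429 mcg/mL.
Steady-state trough Cmin,ss = Cmax,ss·f ≈ 19.429 × 0.125 ≈ 2.429 mcg/mL.
Trough 2.4 mcg/mL vs MEC 1 mcg/mL: adequate.

2.4 mcg/mL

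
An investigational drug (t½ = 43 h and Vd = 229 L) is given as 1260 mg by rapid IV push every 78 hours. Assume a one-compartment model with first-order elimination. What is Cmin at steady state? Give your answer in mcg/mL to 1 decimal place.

2.2 mcg/mL

τ/t½ = 78/43 ≈ 1.814, so fraction remaining f = (1/2)^(78/43) ≈ 0.2844.
Single-dose peak C₀ = D/Vd = 1260/229 ≈ 5.502 mcg/mL.
Steady-state trough Cmin,ss = C₀·f/(1−f) ≈ 5.502 × 0.2844/0.7156 ≈ 2.187 mcg/mL.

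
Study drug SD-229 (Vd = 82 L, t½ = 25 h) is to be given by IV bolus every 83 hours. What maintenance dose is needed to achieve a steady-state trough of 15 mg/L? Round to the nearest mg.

11054 mg

τ/t½ = 83/25 ≈ 3.32, so f = (1/2)^(83/25) ≈ 0.100134.
Cmin,ss = (D/Vd)·f/(1−f), so D = Cmin,ss·Vd·(1−f)/f.
D = 15 × 82 × (1−f)/f ≈ 15 × 82 × 8.98662 ≈ 11053.54 mg.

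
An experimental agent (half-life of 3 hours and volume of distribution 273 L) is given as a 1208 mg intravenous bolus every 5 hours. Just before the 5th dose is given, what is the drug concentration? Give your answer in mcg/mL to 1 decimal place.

f = (1/2)^(τ/t½) = (1/2)^(5/3) ≈ 0.3150.
C₀ = D/Vd = 1208/273 ≈ 4.425 mcg/mL.
Before the 5th dose, 4 doses have been given. Superposition: Cmin = C₀·(f + f² + … + f^4).
≈ 4.425 × (0.3150 + 0.0992 + 0.0313 + 0.0098) ≈ 4.425 × 0.4553 ≈ 2.015 mcg/mL.

2.0 mcg/mL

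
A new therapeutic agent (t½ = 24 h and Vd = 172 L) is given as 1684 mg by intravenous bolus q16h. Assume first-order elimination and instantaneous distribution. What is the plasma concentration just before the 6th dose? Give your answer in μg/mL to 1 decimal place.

f = (1/2)^(τ/t½) = (1/2)^(16/24) ≈ 0.6300.
C₀ = D/Vd = 1684/172 ≈ 9.791 μg/mL.
Before the 6th dose, 5 doses have been given. Superposition: Cmin = C₀·(f + f² + … + f^5).
≈ 9.791 × (0.6300 + 0.3969 + 0.2500 + 0.1575 + 0.0992) ≈ 9.791 × 1.5336 ≈ 15.015 μg/mL.

15.0 μg/mL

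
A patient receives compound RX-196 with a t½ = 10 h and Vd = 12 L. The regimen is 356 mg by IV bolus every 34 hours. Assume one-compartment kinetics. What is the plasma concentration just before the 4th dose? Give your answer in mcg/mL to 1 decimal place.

3.1 mcg/mL

f = (1/2)^(τ/t½) = (1/2)^(34/10) ≈ 0.0947.
C₀ = D/Vd = 356/12 ≈ 29.667 mcg/mL.
Before the 4th dose, 3 doses have been given. Superposition: Cmin = C₀·(f + f² + … + f^3).
≈ 29.667 × (0.0947 + 0.0090 + 0.0008) ≈ 29.667 × 0.1045 ≈ 3.100 mcg/mL.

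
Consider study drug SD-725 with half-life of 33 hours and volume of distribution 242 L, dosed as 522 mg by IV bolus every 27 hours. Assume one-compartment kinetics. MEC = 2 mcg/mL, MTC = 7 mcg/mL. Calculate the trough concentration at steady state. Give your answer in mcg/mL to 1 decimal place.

τ/t½ = 27/33 ≈ 0.81818, so fraction remaining f = (1/2)^(27/33) ≈ 0.5672.
At steady state, accumulation factor R = 1/(1 − e^(−kτ)) ≈ 2.3105.
Each bolus raises the concentration by D/Vd = 522/242 ≈ 2.157 mcg/mL.
Cmax,ss = C₀/(1 − f) ≈ 2.157/0.4328 ≈ 4.984 mcg/mL.
Steady-state trough Cmin,ss = Cmax,ss·f ≈ 4.984 × 0.5672 ≈ 2.827 mcg/mL.
Trough 2.8 mcg/mL vs MEC 2 mcg/mL: adequate.

2.8 mcg/mL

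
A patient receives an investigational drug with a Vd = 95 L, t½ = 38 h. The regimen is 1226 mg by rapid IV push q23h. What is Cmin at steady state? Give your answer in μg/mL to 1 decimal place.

24.8 μg/mL

τ/t½ = 23/38 ≈ 0.60526, so fraction remaining f = (1/2)^(23/38) ≈ 0.6574.
Each bolus raises the concentration by D/Vd = 1226/95 ≈ 12.905 μg/mL.
Steady-state trough Cmin,ss = C₀·f/(1−f) ≈ 12.905 × 0.6574/0.3426 ≈ 24.763 μg/mL.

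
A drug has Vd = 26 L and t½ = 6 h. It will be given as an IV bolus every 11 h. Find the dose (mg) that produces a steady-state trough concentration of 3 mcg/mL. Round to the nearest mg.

200 mg

τ/t½ = 11/6 ≈ 1.8333, so f = (1/2)^(11/6) ≈ 0.280616.
Cmin,ss = (D/Vd)·f/(1−f), so D = Cmin,ss·Vd·(1−f)/f.
D = 3 × 26 × (1−f)/f ≈ 3 × 26 × 2.56359 ≈ 199.96 mg.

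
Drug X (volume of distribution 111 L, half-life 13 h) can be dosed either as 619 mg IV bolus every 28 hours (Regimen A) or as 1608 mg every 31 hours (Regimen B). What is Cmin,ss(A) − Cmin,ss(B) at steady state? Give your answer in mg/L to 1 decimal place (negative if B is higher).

Regimen A: f = (1/2)^(28/13) ≈ 0.2247; Cmin,ss = (619/111)·f/(1−f) ≈ 1.616 mg/L.
Regimen B: f = (1/2)^(31/13) ≈ 0.1915; Cmin,ss = (1608/111)·f/(1−f) ≈ 3.431 mg/L.
Difference ≈ 1.616 − 3.431 ≈ -1.815 mg/L.

-1.8 mg/L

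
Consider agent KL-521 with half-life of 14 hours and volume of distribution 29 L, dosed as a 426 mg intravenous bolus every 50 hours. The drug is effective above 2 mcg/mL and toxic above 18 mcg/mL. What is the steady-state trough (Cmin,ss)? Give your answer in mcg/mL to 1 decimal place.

1.3 mcg/mL

τ/t½ = 50/14 ≈ 3.5714, so fraction remaining f = (1/2)^(50/14) ≈ 0.0841.
Accumulation ratio R = 1/(1 − f) ≈ 1/0.9159 ≈ 1.0918.
Single-dose peak C₀ = D/Vd = 426/29 ≈ 14.690 mcg/mL.
Cmax,ss = C₀/(1 − f) ≈ 14.690/0.9159 ≈ 16.039 mcg/mL.
Steady-state trough Cmin,ss = Cmax,ss·f ≈ 16.039 × 0.0841 ≈ 1.349 mcg/mL.
Trough 1.3 mcg/mL vs MEC 2 mcg/mL: subtherapeutic.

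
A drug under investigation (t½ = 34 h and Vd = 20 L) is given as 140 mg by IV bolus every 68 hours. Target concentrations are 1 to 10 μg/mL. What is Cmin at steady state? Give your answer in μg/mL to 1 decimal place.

2.3 μg/mL

The dosing interval is 2 half-lives, so f = 2^(−2) = 0.25.
Accumulation ratio R = 1/(1 − f) = 1/0.75 = 4/3.
Single-dose peak C₀ = D/Vd = 140/20 = 7 μg/mL.
Steady-state peak Cmax,ss = C₀·R = 7 × 4/3 ≈ 9.333 μg/mL.
Steady-state trough Cmin,ss = Cmax,ss·f ≈ 9.333 × 0.25 ≈ 2.333 μg/mL.
Trough 2.3 μg/mL vs MEC 1 μg/mL: adequate.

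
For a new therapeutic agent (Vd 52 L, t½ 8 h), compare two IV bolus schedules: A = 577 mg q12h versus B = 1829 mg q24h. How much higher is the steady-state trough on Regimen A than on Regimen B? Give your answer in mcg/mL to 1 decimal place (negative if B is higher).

1.0 mcg/mL

Regimen A: f = (1/2)^(12/8) ≈ 0.3536; Cmin,ss = (577/52)·f/(1−f) ≈ 6.070 mcg/mL.
Regimen B: f = (1/2)^(24/8) ≈ 0.1250; Cmin,ss = (1829/52)·f/(1−f) ≈ 5.025 mcg/mL.
Difference ≈ 6.070 − 5.025 ≈ 1.045 mcg/mL.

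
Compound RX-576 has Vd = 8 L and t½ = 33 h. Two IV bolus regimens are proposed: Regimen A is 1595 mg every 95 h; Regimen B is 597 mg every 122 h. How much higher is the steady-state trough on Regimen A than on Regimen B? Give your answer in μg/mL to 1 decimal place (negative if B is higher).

25.1 μg/mL

Regimen A: f = (1/2)^(95/33) ≈ 0.1360; Cmin,ss = (1595/8)·f/(1−f) ≈ 31.383 μg/mL.
Regimen B: f = (1/2)^(122/33) ≈ 0.0771; Cmin,ss = (597/8)·f/(1−f) ≈ 6.234 μg/mL.
Difference ≈ 31.383 − 6.234 ≈ 25.149 μg/mL.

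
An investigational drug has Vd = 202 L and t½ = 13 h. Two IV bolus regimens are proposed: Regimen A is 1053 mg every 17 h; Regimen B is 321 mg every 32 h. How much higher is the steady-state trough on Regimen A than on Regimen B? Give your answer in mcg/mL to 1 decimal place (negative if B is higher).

3.2 mcg/mL

Regimen A: f = (1/2)^(17/13) ≈ 0.4040; Cmin,ss = (1053/202)·f/(1−f) ≈ 3.534 mcg/mL.
Regimen B: f = (1/2)^(32/13) ≈ 0.1816; Cmin,ss = (321/202)·f/(1−f) ≈ 0.353 mcg/mL.
Difference ≈ 3.534 − 0.353 ≈ 3.181 mcg/mL.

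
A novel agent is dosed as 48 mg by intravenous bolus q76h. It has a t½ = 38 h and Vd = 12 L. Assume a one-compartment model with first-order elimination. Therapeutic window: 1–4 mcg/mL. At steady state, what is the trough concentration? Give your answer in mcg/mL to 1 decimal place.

1.3 mcg/mL

The dosing interval is 2 half-lives, so f = 2^(−2) = 0.25.
Accumulation ratio R = 1/(1 − f) = 1/0.75 = 4/3.
Single-dose peak C₀ = D/Vd = 48/12 = 4 mcg/mL.
Steady-state peak Cmax,ss = C₀·R = 4 × 4/3 ≈ 5.333 mcg/mL.
Steady-state trough Cmin,ss = Cmax,ss·f ≈ 5.333 × 0.25 ≈ 1.333 mcg/mL.
Trough 1.3 mcg/mL vs MEC 1 mcg/mL: adequate.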